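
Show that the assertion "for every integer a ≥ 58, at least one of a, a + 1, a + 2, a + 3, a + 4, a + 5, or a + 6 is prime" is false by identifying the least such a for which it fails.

A counterexample is any integer a ≥ 58 such that a, a + 1, a + 2, a + 3, a + 4, a + 5, a + 6 are all composite; we check each in order.
For a = 58, 59, 60, 61, …, 87, 88, 89 the conclusion holds.
a = 90: 90 = 2 × 45; 91 = 7 × 13; 92 = 2 × 46; 93 = 3 × 31; 94 = 2 × 47; 95 = 5 × 19; 96 = 2 × 48 — all composite.

a = 90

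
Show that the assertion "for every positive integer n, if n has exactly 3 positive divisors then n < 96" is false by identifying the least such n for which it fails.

n = 121

Check each positive integer n in order until n has exactly 3 positive divisors but the claim fails.
n = 4: τ(4) = 3; 4 < 96.
n = 9: τ(9) = 3; 9 < 96.
n = 25: τ(25) = 3; 25 < 96.
n = 49: τ(49) = 3; 49 < 96.
n = 121: τ(121) = 3; 121 ≥ 96.
So n = 121 is the smallest counterexample.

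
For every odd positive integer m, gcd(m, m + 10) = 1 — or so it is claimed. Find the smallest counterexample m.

For m = 1, 3 the conclusion holds.
m = 5: gcd(5, 15) = 5.

m = 5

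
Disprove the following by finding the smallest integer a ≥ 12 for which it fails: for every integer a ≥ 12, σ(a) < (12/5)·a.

a = 24

A counterexample is any integer a ≥ 12 such that the claim fails; we check each in order.
For a = 12, 13, 14, 15, …, 21, 22, 23 the conclusion holds.
a = 24: σ(24) = 60; 60 ≥ 288/5.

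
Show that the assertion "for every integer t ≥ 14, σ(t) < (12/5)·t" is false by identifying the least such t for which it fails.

For t = 14, 15, 16, 17, 18, 19, 20, 21, 22, 23 the conclusion holds.
t = 24: σ(24) = 60; 60 ≥ 288/5.
So t = 24 is the smallest counterexample.

t = 24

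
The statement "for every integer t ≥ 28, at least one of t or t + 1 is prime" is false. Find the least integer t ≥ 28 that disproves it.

A counterexample is any integer t ≥ 28 such that t, t + 1 are both composite; we check each in order.
For t = 28, 29, 30, 31 the conclusion holds.
t = 32: 32 = 2 × 16; 33 = 3 × 11 — both composite.
Thus t = 32 disproves the claim, and no smaller t works.

t = 32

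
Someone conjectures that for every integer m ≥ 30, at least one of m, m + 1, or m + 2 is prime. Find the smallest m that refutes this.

We need the least integer m ≥ 30 for which m, m + 1, m + 2 are all composite.
For m = 30, 31 the conclusion holds.
m = 32: 32 = 2 × 16; 33 = 3 × 11; 34 = 2 × 17 — all composite.
So m = 32 is the smallest counterexample.

m = 32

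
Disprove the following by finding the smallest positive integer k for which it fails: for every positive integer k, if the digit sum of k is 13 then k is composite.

k = 67

A counterexample is any positive integer k such that the digit sum of k is 13 but k is prime; we check each in order.
k = 49: digit sum 13; 49 is composite.
k = 58: digit sum 13; 58 is composite.
k = 67: digit sum 13; 67 is prime, not composite.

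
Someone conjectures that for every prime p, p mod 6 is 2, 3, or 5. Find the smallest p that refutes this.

For p = 2, 3, 5 the conclusion holds.
p = 7: 7 mod 6 = 1 — not in {2, 3, 5}.
Hence p = 7 is a counterexample.

p = 7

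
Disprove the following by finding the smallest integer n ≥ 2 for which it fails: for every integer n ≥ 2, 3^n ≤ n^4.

n = 8

n = 2: 3^n = 9 and n^4 = 16, so 9 ≤ 16.
n = 3: 3^n = 27 and n^4 = 81, so 27 ≤ 81.
n = 4: 3^n = 81 and n^4 = 256, so 81 ≤ 256.
n = 5: 3^n = 243 and n^4 = 625, so 243 ≤ 625.
n = 6: 3^n = 729 and n^4 = 1296, so 729 ≤ 1296.
n = 7: 3^n = 2187 and n^4 = 2401, so 2187 ≤ 2401.
n = 8: 3^n = 6561 and n^4 = 4096, so 6561 > 4096.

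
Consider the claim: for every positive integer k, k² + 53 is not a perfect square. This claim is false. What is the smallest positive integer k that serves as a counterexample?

k = 26

Check each positive integer k in order until k² + 53 is a perfect square.
For k = 1, 2, 3, 4, …, 23, 24, 25 the conclusion holds.
k = 26: 26² + 53 = 729 = 27², a perfect square.
So k = 26 is the smallest counterexample.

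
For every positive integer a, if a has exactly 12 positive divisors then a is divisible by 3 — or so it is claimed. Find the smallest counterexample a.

A counterexample is any positive integer a such that a has exactly 12 positive divisors but a is not divisible by 3; we check each in order.
a = 60: τ(60) = 12; 60 mod 3 = 0.
a = 72: τ(72) = 12; 72 mod 3 = 0.
a = 84: τ(84) = 12; 84 mod 3 = 0.
a = 90: τ(90) = 12; 90 mod 3 = 0.
a = 96: τ(96) = 12; 96 mod 3 = 0.
a = 108: τ(108) = 12; 108 mod 3 = 0.
a = 126: τ(126) = 12; 126 mod 3 = 0.
a = 132: τ(132) = 12; 132 mod 3 = 0.
a = 140: τ(140) = 12; 140 mod 3 = 2.
So a = 140 is the smallest counterexample.

a = 140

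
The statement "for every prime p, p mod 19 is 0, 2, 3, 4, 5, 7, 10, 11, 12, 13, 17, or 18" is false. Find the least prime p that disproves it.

p = 47

For p = 2, 3, 5, 7, …, 37, 41, 43 the conclusion holds.
p = 47: 47 mod 19 = 9 — not in {0, 2, 3, 4, 5, 7, 10, 11, 12, 13, 17, 18}.
Hence p = 47 is a counterexample.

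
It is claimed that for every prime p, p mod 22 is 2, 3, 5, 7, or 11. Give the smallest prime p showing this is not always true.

We need the least prime p for which the claim fails.
p = 2: 2 mod 22 = 2.
p = 3: 3 mod 22 = 3.
p = 5: 5 mod 22 = 5.
p = 7: 7 mod 22 = 7.
p = 11: 11 mod 22 = 11.
p = 13: 13 mod 22 = 13 — not in {2, 3, 5, 7, 11}.

p = 13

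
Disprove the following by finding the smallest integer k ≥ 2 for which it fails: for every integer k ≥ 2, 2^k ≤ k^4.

For k = 2, 3, 4, 5, …, 14, 15, 16 the conclusion holds.
k = 17: 2^k = 131072 and k^4 = 83521, so 131072 > 83521.
Hence k = 17 is a counterexample.

k = 17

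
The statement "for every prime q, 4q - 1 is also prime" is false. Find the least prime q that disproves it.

Check each prime q in order until 4q - 1 is not prime.
For q = 2, 3, 5 the conclusion holds.
q = 7: 4q - 1 = 27 = 3 × 9, not prime.

q = 7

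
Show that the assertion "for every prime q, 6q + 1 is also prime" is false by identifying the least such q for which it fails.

For q = 2, 3, 5, 7, 11, 13, 17 the conclusion holds.
q = 19: 6q + 1 = 115 = 5 × 23, not prime.

q = 19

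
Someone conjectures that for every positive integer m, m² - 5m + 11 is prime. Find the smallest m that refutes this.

Check each positive integer m in order until m² - 5m + 11 is not prime.
m = 1: m² - 5m + 11 = 7, prime.
m = 2: m² - 5m + 11 = 5, prime.
m = 3: m² - 5m + 11 = 5, prime.
m = 4: m² - 5m + 11 = 7, prime.
m = 5: m² - 5m + 11 = 11, prime.
m = 6: m² - 5m + 11 = 17, prime.
m = 7: m² - 5m + 11 = 25 = 5 × 5, composite.

m = 7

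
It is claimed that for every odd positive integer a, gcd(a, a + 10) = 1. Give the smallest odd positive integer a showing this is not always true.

For a = 1, 3 the conclusion holds.
a = 5: gcd(5, 15) = 5.

a = 5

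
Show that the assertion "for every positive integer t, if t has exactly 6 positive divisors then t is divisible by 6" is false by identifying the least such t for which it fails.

t = 20

A counterexample is any positive integer t such that t has exactly 6 positive divisors but t is not divisible by 6; we check each in order.
t = 12: τ(12) = 6; 12 mod 6 = 0.
t = 18: τ(18) = 6; 18 mod 6 = 0.
t = 20: τ(20) = 6; 20 mod 6 = 2.
Hence t = 20 is a counterexample.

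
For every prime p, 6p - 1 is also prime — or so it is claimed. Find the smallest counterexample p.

We need the least prime p for which 6p - 1 is not prime.
p = 2: 6p - 1 = 11, prime.
p = 3: 6p - 1 = 17, prime.
p = 5: 6p - 1 = 29, prime.
p = 7: 6p - 1 = 41, prime.
p = 11: 6p - 1 = 65 = 5 × 13, not prime.
Thus p = 11 disproves the claim, and no smaller p works.

p = 11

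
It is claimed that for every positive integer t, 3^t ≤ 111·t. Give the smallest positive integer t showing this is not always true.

The first 5 eligible values, up to t = 5, all satisfy the conclusion.
t = 6: 3^t = 729 and 111·t = 666, so 729 > 666.
So t = 6 is the smallest counterexample.

t = 6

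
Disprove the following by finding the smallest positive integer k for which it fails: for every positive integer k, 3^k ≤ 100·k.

k = 6

A counterexample is any positive integer k such that 3^k > 100·k; we check each in order.
k = 1: 3^k = 3 and 100·k = 100, so 3 ≤ 100.
k = 2: 3^k = 9 and 100·k = 200, so 9 ≤ 200.
k = 3: 3^k = 27 and 100·k = 300, so 27 ≤ 300.
k = 4: 3^k = 81 and 100·k = 400, so 81 ≤ 400.
k = 5: 3^k = 243 and 100·k = 500, so 243 ≤ 500.
k = 6: 3^k = 729 and 100·k = 600, so 729 > 600.
So k = 6 is the smallest counterexample.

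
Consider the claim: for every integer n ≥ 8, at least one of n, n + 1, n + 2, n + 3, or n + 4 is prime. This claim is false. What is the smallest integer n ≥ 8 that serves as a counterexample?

n = 24

We need the least integer n ≥ 8 for which n, n + 1, n + 2, n + 3, n + 4 are all composite.
For n = 8, 9, 10, 11, …, 21, 22, 23 the conclusion holds.
n = 24: 24 = 2 × 12; 25 = 5 × 5; 26 = 2 × 13; 27 = 3 × 9; 28 = 2 × 14 — all composite.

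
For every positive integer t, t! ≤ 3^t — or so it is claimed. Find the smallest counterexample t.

We need the least positive integer t for which t! > 3^t.
The first 6 eligible values, up to t = 6, all satisfy the conclusion.
t = 7: t! = 5040 and 3^t = 2187, so 5040 > 2187.
Hence t = 7 is a counterexample.

t = 7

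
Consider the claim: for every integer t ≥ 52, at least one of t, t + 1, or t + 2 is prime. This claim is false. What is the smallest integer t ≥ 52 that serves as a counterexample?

We need the least integer t ≥ 52 for which t, t + 1, t + 2 are all composite.
For t = 52, 53 the conclusion holds.
t = 54: 54 = 2 × 27; 55 = 5 × 11; 56 = 2 × 28 — all composite.
So t = 54 is the smallest counterexample.

t = 54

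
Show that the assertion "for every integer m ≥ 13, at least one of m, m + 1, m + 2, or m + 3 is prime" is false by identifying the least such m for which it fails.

For m = 13, 14, 15, 16, …, 21, 22, 23 the conclusion holds.
m = 24: 24 = 2 × 12; 25 = 5 × 5; 26 = 2 × 13; 27 = 3 × 9 — all composite.

m = 24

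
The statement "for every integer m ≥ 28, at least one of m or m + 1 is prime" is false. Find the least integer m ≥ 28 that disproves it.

A counterexample is any integer m ≥ 28 such that m, m + 1 are both composite; we check each in order.
m = 28: 29 is prime.
m = 29: 29 is prime.
m = 30: 31 is prime.
m = 31: 31 is prime.
m = 32: 32 = 2 × 16; 33 = 3 × 11 — both composite.
Thus m = 32 disproves the claim, and no smaller m works.

m = 32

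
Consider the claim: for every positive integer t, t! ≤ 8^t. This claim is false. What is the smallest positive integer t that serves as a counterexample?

t = 20

For t = 1, 2, 3, 4, …, 17, 18, 19 the conclusion holds.
t = 20: t! = 2432902008176640000 and 8^t = 1152921504606846976, so 2432902008176640000 > 1152921504606846976.
So t = 20 is the smallest counterexample.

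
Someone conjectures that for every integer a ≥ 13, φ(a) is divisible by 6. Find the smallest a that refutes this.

a = 15

a = 13: φ(13) = 12; 12 mod 6 = 0.
a = 14: φ(14) = 6; 6 mod 6 = 0.
a = 15: φ(15) = 8; 8 mod 6 = 2.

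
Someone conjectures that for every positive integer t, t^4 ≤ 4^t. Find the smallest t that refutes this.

For t = 1, 2 the conclusion holds.
t = 3: t^4 = 81 and 4^t = 64, so 81 > 64.
So t = 3 is the smallest counterexample.

t = 3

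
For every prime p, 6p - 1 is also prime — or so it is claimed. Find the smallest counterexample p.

For p = 2, 3, 5, 7 the conclusion holds.
p = 11: 6p - 1 = 65 = 5 × 13, not prime.
Hence p = 11 is a counterexample.

p = 11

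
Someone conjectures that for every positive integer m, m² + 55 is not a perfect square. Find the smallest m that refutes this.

For m = 1, 2 the conclusion holds.
m = 3: 3² + 55 = 64 = 8², a perfect square.
So m = 3 is the smallest counterexample.

m = 3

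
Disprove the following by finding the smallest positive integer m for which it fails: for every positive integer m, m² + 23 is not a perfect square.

m = 11

For m = 1, 2, 3, 4, 5, 6, 7, 8, 9, 10 the conclusion holds.
m = 11: 11² + 23 = 144 = 12², a perfect square.
So m = 11 is the smallest counterexample.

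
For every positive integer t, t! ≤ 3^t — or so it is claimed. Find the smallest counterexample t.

A counterexample is any positive integer t such that t! > 3^t; we check each in order.
t = 1: t! = 1 and 3^t = 3, so 1 ≤ 3.
t = 2: t! = 2 and 3^t = 9, so 2 ≤ 9.
t = 3: t! = 6 and 3^t = 27, so 6 ≤ 27.
t = 4: t! = 24 and 3^t = 81, so 24 ≤ 81.
t = 5: t! = 120 and 3^t = 243, so 120 ≤ 243.
t = 6: t! = 720 and 3^t = 729, so 720 ≤ 729.
t = 7: t! = 5040 and 3^t = 2187, so 5040 > 2187.

t = 7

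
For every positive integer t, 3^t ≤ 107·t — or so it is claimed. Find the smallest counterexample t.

A counterexample is any positive integer t such that 3^t > 107·t; we check each in order.
The first 5 eligible values, up to t = 5, all satisfy the conclusion.
t = 6: 3^t = 729 and 107·t = 642, so 729 > 642.
Hence t = 6 is a counterexample.

t = 6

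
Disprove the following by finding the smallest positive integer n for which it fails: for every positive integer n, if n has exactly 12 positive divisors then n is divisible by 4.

n = 90

We need the least positive integer n for which n has exactly 12 positive divisors but n is not divisible by 4.
n = 60: τ(60) = 12; 60 mod 4 = 0.
n = 72: τ(72) = 12; 72 mod 4 = 0.
n = 84: τ(84) = 12; 84 mod 4 = 0.
n = 90: τ(90) = 12; 90 mod 4 = 2.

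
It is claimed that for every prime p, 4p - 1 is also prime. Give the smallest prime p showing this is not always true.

A counterexample is any prime p such that 4p - 1 is not prime; we check each in order.
For p = 2, 3, 5 the conclusion holds.
p = 7: 4p - 1 = 27 = 3 × 9, not prime.
Thus p = 7 disproves the claim, and no smaller p works.

p = 7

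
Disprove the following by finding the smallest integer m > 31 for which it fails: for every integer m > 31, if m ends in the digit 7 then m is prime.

m = 57

Check each integer m > 31 in order until m ends in the digit 7 but m is not prime.
For m = 37, 47 the conclusion holds.
m = 57: 57 ends in 7; 57 = 3 × 19, composite.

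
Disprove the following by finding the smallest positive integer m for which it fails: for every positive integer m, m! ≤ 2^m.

For m = 1, 2, 3 the conclusion holds.
m = 4: m! = 24 and 2^m = 16, so 24 > 16.
So m = 4 is the smallest counterexample.

m = 4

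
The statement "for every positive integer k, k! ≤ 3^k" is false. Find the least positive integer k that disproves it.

We need the least positive integer k for which k! > 3^k.
k = 1: k! = 1 and 3^k = 3, so 1 ≤ 3.
k = 2: k! = 2 and 3^k = 9, so 2 ≤ 9.
k = 3: k! = 6 and 3^k = 27, so 6 ≤ 27.
k = 4: k! = 24 and 3^k = 81, so 24 ≤ 81.
k = 5: k! = 120 and 3^k = 243, so 120 ≤ 243.
k = 6: k! = 720 and 3^k = 729, so 720 ≤ 729.
k = 7: k! = 5040 and 3^k = 2187, so 5040 > 2187.

k = 7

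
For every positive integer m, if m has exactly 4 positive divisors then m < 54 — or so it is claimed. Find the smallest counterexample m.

m = 55

We need the least positive integer m for which m has exactly 4 positive divisors but the claim fails.
The first 16 eligible values, up to m = 51, all satisfy the conclusion.
m = 55: τ(55) = 4; 55 ≥ 54.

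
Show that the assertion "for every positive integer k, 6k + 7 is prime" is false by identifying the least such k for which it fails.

k = 1: 6k + 7 = 13, prime.
k = 2: 6k + 7 = 19, prime.
k = 3: 6k + 7 = 25 = 5 × 5, composite.

k = 3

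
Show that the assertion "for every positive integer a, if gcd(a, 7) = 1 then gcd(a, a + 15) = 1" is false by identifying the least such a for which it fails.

Check each positive integer a in order until gcd(a, 7) = 1 but gcd(a, a + 15) > 1.
a = 1: gcd(1, 16) = 1.
a = 2: gcd(2, 17) = 1.
a = 3: gcd(3, 18) = 3.
Hence a = 3 is a counterexample.

a = 3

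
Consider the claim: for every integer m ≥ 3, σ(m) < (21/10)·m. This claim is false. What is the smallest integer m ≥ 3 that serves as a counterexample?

We need the least integer m ≥ 3 for which the claim fails.
The first 9 eligible values, up to m = 11, all satisfy the conclusion.
m = 12: σ(12) = 28; 28 ≥ 126/5.

m = 12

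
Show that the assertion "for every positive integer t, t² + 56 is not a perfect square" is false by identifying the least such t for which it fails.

We need the least positive integer t for which t² + 56 is a perfect square.
t = 1: 1² + 56 = 57, not a perfect square.
t = 2: 2² + 56 = 60, not a perfect square.
t = 3: 3² + 56 = 65, not a perfect square.
t = 4: 4² + 56 = 72, not a perfect square.
t = 5: 5² + 56 = 81 = 9², a perfect square.
Thus t = 5 disproves the claim, and no smaller t works.

t = 5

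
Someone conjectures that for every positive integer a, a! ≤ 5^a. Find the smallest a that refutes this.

a = 12

Check each positive integer a in order until a! > 5^a.
The first 11 eligible values, up to a = 11, all satisfy the conclusion.
a = 12: a! = 479001600 and 5^a = 244140625, so 479001600 > 244140625.
So a = 12 is the smallest counterexample.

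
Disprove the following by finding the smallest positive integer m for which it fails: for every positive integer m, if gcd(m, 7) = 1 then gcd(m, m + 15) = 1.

m = 3

We need the least positive integer m for which gcd(m, 7) = 1 but gcd(m, m + 15) > 1.
m = 1: gcd(1, 16) = 1.
m = 2: gcd(2, 17) = 1.
m = 3: gcd(3, 18) = 3.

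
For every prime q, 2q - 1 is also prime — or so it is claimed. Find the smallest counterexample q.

Check each prime q in order until 2q - 1 is not prime.
q = 2: 2q - 1 = 3, prime.
q = 3: 2q - 1 = 5, prime.
q = 5: 2q - 1 = 9 = 3 × 3, not prime.
Thus q = 5 disproves the claim, and no smaller q works.

q = 5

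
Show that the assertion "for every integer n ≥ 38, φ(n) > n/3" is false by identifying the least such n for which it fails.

Check each integer n ≥ 38 in order until the claim fails.
For n = 38, 39, 40, 41 the conclusion holds.
n = 42: φ(42) = 12 and 42/3 = 14, so φ(42) ≤ 42/3.

n = 42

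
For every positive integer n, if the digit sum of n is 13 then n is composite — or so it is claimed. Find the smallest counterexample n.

We need the least positive integer n for which the digit sum of n is 13 but n is prime.
n = 49: digit sum 13; 49 is composite.
n = 58: digit sum 13; 58 is composite.
n = 67: digit sum 13; 67 is prime, not composite.
So n = 67 is the smallest counterexample.

n = 67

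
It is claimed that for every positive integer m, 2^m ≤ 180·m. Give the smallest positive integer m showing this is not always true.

A counterexample is any positive integer m such that 2^m > 180·m; we check each in order.
For m = 1, 2, 3, 4, 5, 6, 7, 8, 9, 10 the conclusion holds.
m = 11: 2^m = 2048 and 180·m = 1980, so 2048 > 1980.
Thus m = 11 disproves the claim, and no smaller m works.

m = 11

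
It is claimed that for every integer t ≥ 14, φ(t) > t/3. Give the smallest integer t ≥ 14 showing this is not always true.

The first 4 eligible values, up to t = 17, all satisfy the conclusion.
t = 18: φ(18) = 6 and 18/3 = 6, so φ(18) ≤ 18/3.

t = 18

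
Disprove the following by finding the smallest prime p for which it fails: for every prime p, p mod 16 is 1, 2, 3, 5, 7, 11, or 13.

p = 31

A counterexample is any prime p such that the claim fails; we check each in order.
For p = 2, 3, 5, 7, 11, 13, 17, 19, 23, 29 the conclusion holds.
p = 31: 31 mod 16 = 15 — not in {1, 2, 3, 5, 7, 11, 13}.
So p = 31 is the smallest counterexample.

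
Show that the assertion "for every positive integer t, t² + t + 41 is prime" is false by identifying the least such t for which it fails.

For t = 1, 2, 3, 4, …, 37, 38, 39 the conclusion holds.
t = 40: t² + t + 41 = 1681 = 41 × 41, composite.

t = 40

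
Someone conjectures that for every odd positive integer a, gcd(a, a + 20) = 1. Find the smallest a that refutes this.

a = 5

Check each odd positive integer a in order until gcd(a, a + 20) > 1.
a = 1: gcd(1, 21) = 1.
a = 3: gcd(3, 23) = 1.
a = 5: gcd(5, 25) = 5.
Thus a = 5 disproves the claim, and no smaller a works.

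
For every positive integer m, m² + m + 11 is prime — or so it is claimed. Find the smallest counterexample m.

m = 10

A counterexample is any positive integer m such that m² + m + 11 is not prime; we check each in order.
For m = 1, 2, 3, 4, 5, 6, 7, 8, 9 the conclusion holds.
m = 10: m² + m + 11 = 121 = 11 × 11, composite.
Thus m = 10 disproves the claim, and no smaller m works.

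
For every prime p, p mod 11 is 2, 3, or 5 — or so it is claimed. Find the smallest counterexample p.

Check each prime p in order until the claim fails.
For p = 2, 3, 5 the conclusion holds.
p = 7: 7 mod 11 = 7 — not in {2, 3, 5}.

p = 7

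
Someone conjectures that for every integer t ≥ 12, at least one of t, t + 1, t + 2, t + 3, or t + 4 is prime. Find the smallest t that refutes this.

A counterexample is any integer t ≥ 12 such that t, t + 1, t + 2, t + 3, t + 4 are all composite; we check each in order.
For t = 12, 13, 14, 15, …, 21, 22, 23 the conclusion holds.
t = 24: 24 = 2 × 12; 25 = 5 × 5; 26 = 2 × 13; 27 = 3 × 9; 28 = 2 × 14 — all composite.
So t = 24 is the smallest counterexample.

t = 24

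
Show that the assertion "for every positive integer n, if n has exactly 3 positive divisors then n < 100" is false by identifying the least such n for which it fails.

A counterexample is any positive integer n such that n has exactly 3 positive divisors but the claim fails; we check each in order.
For n = 4, 9, 25, 49 the conclusion holds.
n = 121: τ(121) = 3; 121 ≥ 100.

n = 121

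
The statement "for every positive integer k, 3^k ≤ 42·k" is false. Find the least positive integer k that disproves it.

Check each positive integer k in order until 3^k > 42·k.
The first 4 eligible values, up to k = 4, all satisfy the conclusion.
k = 5: 3^k = 243 and 42·k = 210, so 243 > 210.

k = 5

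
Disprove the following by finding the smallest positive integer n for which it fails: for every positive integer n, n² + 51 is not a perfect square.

n = 7

n = 1: 1² + 51 = 52, not a perfect square.
n = 2: 2² + 51 = 55, not a perfect square.
n = 3: 3² + 51 = 60, not a perfect square.
n = 4: 4² + 51 = 67, not a perfect square.
n = 5: 5² + 51 = 76, not a perfect square.
n = 6: 6² + 51 = 87, not a perfect square.
n = 7: 7² + 51 = 100 = 10², a perfect square.
Hence n = 7 is a counterexample.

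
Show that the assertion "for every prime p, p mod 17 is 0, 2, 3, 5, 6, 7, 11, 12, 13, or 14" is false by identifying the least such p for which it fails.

p = 43

We need the least prime p for which the claim fails.
For p = 2, 3, 5, 7, …, 31, 37, 41 the conclusion holds.
p = 43: 43 mod 17 = 9 — not in {0, 2, 3, 5, 6, 7, 11, 12, 13, 14}.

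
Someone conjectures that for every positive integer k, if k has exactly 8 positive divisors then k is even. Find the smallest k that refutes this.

k = 105

A counterexample is any positive integer k such that k has exactly 8 positive divisors but k is odd; we check each in order.
For k = 24, 30, 40, 42, …, 88, 102, 104 the conclusion holds.
k = 105: divisors of 105: 1, 3, 5, 7, 15, 21, 35, 105; 105 is odd.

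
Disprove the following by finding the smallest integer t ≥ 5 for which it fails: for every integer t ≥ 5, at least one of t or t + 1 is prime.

We need the least integer t ≥ 5 for which t, t + 1 are both composite.
For t = 5, 6, 7 the conclusion holds.
t = 8: 8 = 2 × 4; 9 = 3 × 3 — both composite.
So t = 8 is the smallest counterexample.

t = 8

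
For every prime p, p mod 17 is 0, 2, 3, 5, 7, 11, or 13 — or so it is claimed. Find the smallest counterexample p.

p = 23

We need the least prime p for which the claim fails.
For p = 2, 3, 5, 7, 11, 13, 17, 19 the conclusion holds.
p = 23: 23 mod 17 = 6 — not in {0, 2, 3, 5, 7, 11, 13}.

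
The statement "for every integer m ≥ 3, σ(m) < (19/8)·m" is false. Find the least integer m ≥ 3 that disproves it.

Check each integer m ≥ 3 in order until the claim fails.
For m = 3, 4, 5, 6, …, 21, 22, 23 the conclusion holds.
m = 24: σ(24) = 60; 60 ≥ 57.
So m = 24 is the smallest counterexample.

m = 24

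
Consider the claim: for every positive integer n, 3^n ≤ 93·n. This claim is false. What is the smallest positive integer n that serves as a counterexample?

n = 6

Check each positive integer n in order until 3^n > 93·n.
For n = 1, 2, 3, 4, 5 the conclusion holds.
n = 6: 3^n = 729 and 93·n = 558, so 729 > 558.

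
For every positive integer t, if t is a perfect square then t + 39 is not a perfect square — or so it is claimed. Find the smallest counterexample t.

t = 25

For t = 1, 4, 9, 16 the conclusion holds.
t = 25: 25 = 5² and 25 + 39 = 64 = 8².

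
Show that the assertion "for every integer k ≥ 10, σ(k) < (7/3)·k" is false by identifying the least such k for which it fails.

Check each integer k ≥ 10 in order until the claim fails.
For k = 10, 11 the conclusion holds.
k = 12: σ(12) = 28; 28 ≥ 28.

k = 12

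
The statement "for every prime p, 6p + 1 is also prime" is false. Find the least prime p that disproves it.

p = 2: 6p + 1 = 13, prime.
p = 3: 6p + 1 = 19, prime.
p = 5: 6p + 1 = 31, prime.
p = 7: 6p + 1 = 43, prime.
p = 11: 6p + 1 = 67, prime.
p = 13: 6p + 1 = 79, prime.
p = 17: 6p + 1 = 103, prime.
p = 19: 6p + 1 = 115 = 5 × 23, not prime.

p = 19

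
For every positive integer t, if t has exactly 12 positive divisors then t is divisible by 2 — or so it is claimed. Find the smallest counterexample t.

We need the least positive integer t for which t has exactly 12 positive divisors but t is not divisible by 2.
For t = 60, 72, 84, 90, …, 294, 306, 308 the conclusion holds.
t = 315: τ(315) = 12; 315 mod 2 = 1.

t = 315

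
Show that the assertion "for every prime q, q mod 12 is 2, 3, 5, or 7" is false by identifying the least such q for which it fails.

q = 2: 2 mod 12 = 2.
q = 3: 3 mod 12 = 3.
q = 5: 5 mod 12 = 5.
q = 7: 7 mod 12 = 7.
q = 11: 11 mod 12 = 11 — not in {2, 3, 5, 7}.
Thus q = 11 disproves the claim, and no smaller q works.

q = 11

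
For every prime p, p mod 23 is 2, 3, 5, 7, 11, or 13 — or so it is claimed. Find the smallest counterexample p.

p = 17

We need the least prime p for which the claim fails.
p = 2: 2 mod 23 = 2.
p = 3: 3 mod 23 = 3.
p = 5: 5 mod 23 = 5.
p = 7: 7 mod 23 = 7.
p = 11: 11 mod 23 = 11.
p = 13: 13 mod 23 = 13.
p = 17: 17 mod 23 = 17 — not in {2, 3, 5, 7, 11, 13}.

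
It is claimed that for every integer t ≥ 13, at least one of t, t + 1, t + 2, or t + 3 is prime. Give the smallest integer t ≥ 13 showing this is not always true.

We need the least integer t ≥ 13 for which t, t + 1, t + 2, t + 3 are all composite.
For t = 13, 14, 15, 16, …, 21, 22, 23 the conclusion holds.
t = 24: 24 = 2 × 12; 25 = 5 × 5; 26 = 2 × 13; 27 = 3 × 9 — all composite.
Hence t = 24 is a counterexample.

t = 24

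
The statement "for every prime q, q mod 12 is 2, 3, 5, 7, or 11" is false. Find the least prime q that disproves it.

q = 13

A counterexample is any prime q such that the claim fails; we check each in order.
For q = 2, 3, 5, 7, 11 the conclusion holds.
q = 13: 13 mod 12 = 1 — not in {2, 3, 5, 7, 11}.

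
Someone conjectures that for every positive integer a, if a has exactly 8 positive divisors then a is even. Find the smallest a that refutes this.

a = 105

For a = 24, 30, 40, 42, …, 88, 102, 104 the conclusion holds.
a = 105: divisors of 105: 1, 3, 5, 7, 15, 21, 35, 105; 105 is odd.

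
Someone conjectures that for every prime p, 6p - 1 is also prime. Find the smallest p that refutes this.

Check each prime p in order until 6p - 1 is not prime.
The first 4 eligible values, up to p = 7, all satisfy the conclusion.
p = 11: 6p - 1 = 65 = 5 × 13, not prime.

p = 11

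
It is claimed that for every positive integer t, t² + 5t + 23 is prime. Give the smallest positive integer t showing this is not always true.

t = 14

For t = 1, 2, 3, 4, …, 11, 12, 13 the conclusion holds.
t = 14: t² + 5t + 23 = 289 = 17 × 17, composite.
So t = 14 is the smallest counterexample.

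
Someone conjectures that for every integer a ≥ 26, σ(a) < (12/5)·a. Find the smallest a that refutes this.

We need the least integer a ≥ 26 for which the claim fails.
a = 26: σ(26) = 42; 42 < 312/5.
a = 27: σ(27) = 40; 40 < 324/5.
a = 28: σ(28) = 56; 56 < 336/5.
a = 29: σ(29) = 30; 30 < 348/5.
a = 30: σ(30) = 72; 72 ≥ 72.
So a = 30 is the smallest counterexample.

a = 30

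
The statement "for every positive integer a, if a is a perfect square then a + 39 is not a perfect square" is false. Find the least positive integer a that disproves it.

Check each positive integer a in order until a is a perfect square but a + 39 is a perfect square.
The first 4 eligible values, up to a = 16, all satisfy the conclusion.
a = 25: 25 = 5² and 25 + 39 = 64 = 8².
Thus a = 25 disproves the claim, and no smaller a works.

a = 25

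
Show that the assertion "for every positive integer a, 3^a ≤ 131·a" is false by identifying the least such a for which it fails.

a = 7

Check each positive integer a in order until 3^a > 131·a.
For a = 1, 2, 3, 4, 5, 6 the conclusion holds.
a = 7: 3^a = 2187 and 131·a = 917, so 2187 > 917.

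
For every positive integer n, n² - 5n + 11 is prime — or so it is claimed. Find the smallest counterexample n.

We need the least positive integer n for which n² - 5n + 11 is not prime.
The first 6 eligible values, up to n = 6, all satisfy the conclusion.
n = 7: n² - 5n + 11 = 25 = 5 × 5, composite.
So n = 7 is the smallest counterexample.

n = 7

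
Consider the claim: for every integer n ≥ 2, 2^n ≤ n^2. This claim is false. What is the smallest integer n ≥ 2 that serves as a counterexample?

n = 2: 2^n = 4 and n^2 = 4, so 4 ≤ 4.
n = 3: 2^n = 8 and n^2 = 9, so 8 ≤ 9.
n = 4: 2^n = 16 and n^2 = 16, so 16 ≤ 16.
n = 5: 2^n = 32 and n^2 = 25, so 32 > 25.

n = 5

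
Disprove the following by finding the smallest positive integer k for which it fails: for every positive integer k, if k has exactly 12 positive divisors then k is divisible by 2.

k = 315

A counterexample is any positive integer k such that k has exactly 12 positive divisors but k is not divisible by 2; we check each in order.
For k = 60, 72, 84, 90, …, 294, 306, 308 the conclusion holds.
k = 315: τ(315) = 12; 315 mod 2 = 1.
Thus k = 315 disproves the claim, and no smaller k works.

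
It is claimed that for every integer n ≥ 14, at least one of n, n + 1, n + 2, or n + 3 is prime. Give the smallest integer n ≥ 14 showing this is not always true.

n = 24

A counterexample is any integer n ≥ 14 such that n, n + 1, n + 2, n + 3 are all composite; we check each in order.
For n = 14, 15, 16, 17, 18, 19, 20, 21, 22, 23 the conclusion holds.
n = 24: 24 = 2 × 12; 25 = 5 × 5; 26 = 2 × 13; 27 = 3 × 9 — all composite.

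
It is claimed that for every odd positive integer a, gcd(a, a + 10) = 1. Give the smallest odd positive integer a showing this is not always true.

a = 5

We need the least odd positive integer a for which gcd(a, a + 10) > 1.
a = 1: gcd(1, 11) = 1.
a = 3: gcd(3, 13) = 1.
a = 5: gcd(5, 15) = 5.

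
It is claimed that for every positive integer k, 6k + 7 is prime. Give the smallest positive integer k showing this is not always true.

For k = 1, 2 the conclusion holds.
k = 3: 6k + 7 = 25 = 5 × 5, composite.

k = 3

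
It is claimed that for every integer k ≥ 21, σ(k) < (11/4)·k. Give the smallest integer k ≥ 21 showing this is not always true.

Check each integer k ≥ 21 in order until the claim fails.
For k = 21, 22, 23, 24, …, 57, 58, 59 the conclusion holds.
k = 60: σ(60) = 168; 168 ≥ 165.

k = 60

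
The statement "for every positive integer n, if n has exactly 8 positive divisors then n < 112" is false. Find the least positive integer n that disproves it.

For n = 24, 30, 40, 42, …, 104, 105, 110 the conclusion holds.
n = 114: τ(114) = 8; 114 ≥ 112.

n = 114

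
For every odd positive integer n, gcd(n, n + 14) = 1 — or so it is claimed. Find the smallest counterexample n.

For n = 1, 3, 5 the conclusion holds.
n = 7: gcd(7, 21) = 7.

n = 7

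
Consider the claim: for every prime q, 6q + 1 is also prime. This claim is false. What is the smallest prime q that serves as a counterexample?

q = 19

A counterexample is any prime q such that 6q + 1 is not prime; we check each in order.
The first 7 eligible values, up to q = 17, all satisfy the conclusion.
q = 19: 6q + 1 = 115 = 5 × 23, not prime.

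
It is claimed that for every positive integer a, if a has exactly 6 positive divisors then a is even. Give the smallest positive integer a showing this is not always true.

a = 45

A counterexample is any positive integer a such that a has exactly 6 positive divisors but a is odd; we check each in order.
The first 6 eligible values, up to a = 44, all satisfy the conclusion.
a = 45: divisors of 45: 1, 3, 5, 9, 15, 45; 45 is odd.
Thus a = 45 disproves the claim, and no smaller a works.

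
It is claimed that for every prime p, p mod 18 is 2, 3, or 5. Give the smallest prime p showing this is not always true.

We need the least prime p for which the claim fails.
For p = 2, 3, 5 the conclusion holds.
p = 7: 7 mod 18 = 7 — not in {2, 3, 5}.

p = 7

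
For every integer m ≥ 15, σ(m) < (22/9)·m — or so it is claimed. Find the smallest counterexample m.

We need the least integer m ≥ 15 for which the claim fails.
For m = 15, 16, 17, 18, 19, 20, 21, 22, 23 the conclusion holds.
m = 24: σ(24) = 60; 60 ≥ 176/3.
Thus m = 24 disproves the claim, and no smaller m works.

m = 24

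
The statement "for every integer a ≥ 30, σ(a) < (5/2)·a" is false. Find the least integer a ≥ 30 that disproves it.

We need the least integer a ≥ 30 for which the claim fails.
The first 6 eligible values, up to a = 35, all satisfy the conclusion.
a = 36: σ(36) = 91; 91 ≥ 90.

a = 36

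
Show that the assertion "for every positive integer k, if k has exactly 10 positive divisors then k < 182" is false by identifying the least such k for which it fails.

k = 208

The first 5 eligible values, up to k = 176, all satisfy the conclusion.
k = 208: τ(208) = 10; 208 ≥ 182.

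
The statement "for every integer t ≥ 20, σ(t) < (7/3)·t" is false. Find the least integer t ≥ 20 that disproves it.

The first 4 eligible values, up to t = 23, all satisfy the conclusion.
t = 24: σ(24) = 60; 60 ≥ 56.
Thus t = 24 disproves the claim, and no smaller t works.

t = 24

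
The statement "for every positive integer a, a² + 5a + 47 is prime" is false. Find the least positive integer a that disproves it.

a = 38

We need the least positive integer a for which a² + 5a + 47 is not prime.
For a = 1, 2, 3, 4, …, 35, 36, 37 the conclusion holds.
a = 38: a² + 5a + 47 = 1681 = 41 × 41, composite.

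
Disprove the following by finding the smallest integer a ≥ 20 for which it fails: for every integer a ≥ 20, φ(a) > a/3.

A counterexample is any integer a ≥ 20 such that the claim fails; we check each in order.
For a = 20, 21, 22, 23 the conclusion holds.
a = 24: φ(24) = 8 and 24/3 = 8, so φ(24) ≤ 24/3.

a = 24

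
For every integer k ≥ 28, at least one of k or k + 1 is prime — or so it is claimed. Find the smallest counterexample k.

The first 4 eligible values, up to k = 31, all satisfy the conclusion.
k = 32: 32 = 2 × 16; 33 = 3 × 11 — both composite.
Hence k = 32 is a counterexample.

k = 32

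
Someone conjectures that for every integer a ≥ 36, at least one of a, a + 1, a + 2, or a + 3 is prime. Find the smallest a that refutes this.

a = 48

Check each integer a ≥ 36 in order until a, a + 1, a + 2, a + 3 are all composite.
The first 12 eligible values, up to a = 47, all satisfy the conclusion.
a = 48: 48 = 2 × 24; 49 = 7 × 7; 50 = 2 × 25; 51 = 3 × 17 — all composite.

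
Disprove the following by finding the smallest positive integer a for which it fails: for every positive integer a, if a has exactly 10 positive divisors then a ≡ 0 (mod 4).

a = 162

We need the least positive integer a for which a has exactly 10 positive divisors but the claim fails.
a = 48: τ(48) = 10; 48 ≡ 0 (mod 4).
a = 80: τ(80) = 10; 80 ≡ 0 (mod 4).
a = 112: τ(112) = 10; 112 ≡ 0 (mod 4).
a = 162: τ(162) = 10; 162 ≡ 2 (mod 4).
Hence a = 162 is a counterexample.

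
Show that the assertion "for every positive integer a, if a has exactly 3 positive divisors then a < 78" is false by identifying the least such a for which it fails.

a = 121

Check each positive integer a in order until a has exactly 3 positive divisors but the claim fails.
The first 4 eligible values, up to a = 49, all satisfy the conclusion.
a = 121: τ(121) = 3; 121 ≥ 78.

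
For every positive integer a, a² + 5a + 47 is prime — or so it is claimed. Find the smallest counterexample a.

For a = 1, 2, 3, 4, …, 35, 36, 37 the conclusion holds.
a = 38: a² + 5a + 47 = 1681 = 41 × 41, composite.

a = 38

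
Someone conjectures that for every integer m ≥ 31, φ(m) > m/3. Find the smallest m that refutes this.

Check each integer m ≥ 31 in order until the claim fails.
The first 5 eligible values, up to m = 35, all satisfy the conclusion.
m = 36: φ(36) = 12 and 36/3 = 12, so φ(36) ≤ 36/3.
Hence m = 36 is a counterexample.

m = 36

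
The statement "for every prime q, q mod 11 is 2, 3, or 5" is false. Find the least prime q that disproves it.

A counterexample is any prime q such that the claim fails; we check each in order.
q = 2: 2 mod 11 = 2.
q = 3: 3 mod 11 = 3.
q = 5: 5 mod 11 = 5.
q = 7: 7 mod 11 = 7 — not in {2, 3, 5}.
Thus q = 7 disproves the claim, and no smaller q works.

q = 7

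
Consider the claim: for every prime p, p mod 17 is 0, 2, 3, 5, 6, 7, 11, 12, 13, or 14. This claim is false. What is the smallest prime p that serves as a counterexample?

We need the least prime p for which the claim fails.
The first 13 eligible values, up to p = 41, all satisfy the conclusion.
p = 43: 43 mod 17 = 9 — not in {0, 2, 3, 5, 6, 7, 11, 12, 13, 14}.

p = 43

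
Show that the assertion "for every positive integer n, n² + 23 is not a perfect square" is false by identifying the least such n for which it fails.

n = 11

We need the least positive integer n for which n² + 23 is a perfect square.
For n = 1, 2, 3, 4, 5, 6, 7, 8, 9, 10 the conclusion holds.
n = 11: 11² + 23 = 144 = 12², a perfect square.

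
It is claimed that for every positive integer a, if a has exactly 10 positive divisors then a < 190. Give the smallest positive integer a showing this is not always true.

a = 208

The first 5 eligible values, up to a = 176, all satisfy the conclusion.
a = 208: τ(208) = 10; 208 ≥ 190.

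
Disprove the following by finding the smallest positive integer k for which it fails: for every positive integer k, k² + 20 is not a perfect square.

k = 4

We need the least positive integer k for which k² + 20 is a perfect square.
For k = 1, 2, 3 the conclusion holds.
k = 4: 4² + 20 = 36 = 6², a perfect square.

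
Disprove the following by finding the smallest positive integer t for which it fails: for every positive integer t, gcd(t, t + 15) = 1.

t = 3

For t = 1, 2 the conclusion holds.
t = 3: gcd(3, 18) = 3.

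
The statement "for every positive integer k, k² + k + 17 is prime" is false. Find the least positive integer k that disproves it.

We need the least positive integer k for which k² + k + 17 is not prime.
For k = 1, 2, 3, 4, …, 13, 14, 15 the conclusion holds.
k = 16: k² + k + 17 = 289 = 17 × 17, composite.

k = 16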